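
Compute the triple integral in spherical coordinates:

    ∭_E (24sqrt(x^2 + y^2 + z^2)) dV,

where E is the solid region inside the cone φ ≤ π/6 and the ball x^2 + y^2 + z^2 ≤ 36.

In spherical coordinates, x = ρ sin(φ) cos(θ), y = ρ sin(φ) sin(θ), z = ρ cos(φ), and dV = ρ^2 sin(φ) dρ dφ dθ.

The integrand becomes 24ρ, so

    ∭_E (24sqrt(x^2 + y^2 + z^2)) dV = ∫_{0}^{2π} ∫_{0}^{π/6} ∫_{0}^{6} (24ρ) · ρ^2 sin(φ) dρ dφ dθ.

Inner (ρ): 7776sin(φ).
Middle (φ): 7776 - 3888sqrt(3).
Outer (θ): 7776π (2 - sqrt(3)).

Therefore the triple integral equals 7776π (2 - sqrt(3)).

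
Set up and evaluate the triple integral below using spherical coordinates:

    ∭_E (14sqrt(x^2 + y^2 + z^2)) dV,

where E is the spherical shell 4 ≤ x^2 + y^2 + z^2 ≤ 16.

In spherical coordinates, x = ρ sin(φ) cos(θ), y = ρ sin(φ) sin(θ), z = ρ cos(φ), and dV = ρ^2 sin(φ) dρ dφ dθ.

The integrand becomes 14ρ, so

    ∭_E (14sqrt(x^2 + y^2 + z^2)) dV = ∫_{0}^{2π} ∫_{0}^{π} ∫_{2}^{4} (14ρ) · ρ^2 sin(φ) dρ dφ dθ.

Inner (ρ): 840sin(φ).
Middle (φ): 1680.
Outer (θ): 3360π.

Therefore the triple integral equals 3360π.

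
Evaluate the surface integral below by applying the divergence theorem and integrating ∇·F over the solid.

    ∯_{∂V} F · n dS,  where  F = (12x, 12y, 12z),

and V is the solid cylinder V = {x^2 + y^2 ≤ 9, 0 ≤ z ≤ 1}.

By the divergence theorem,

    ∯_{∂V} F · n dS = ∭_V (∇ · F) dV.

Compute the divergence:
    ∇ · F = ∂F_x/∂x + ∂F_y/∂y + ∂F_z/∂z = 12 + 12 + 12 = 36.

In cylindrical coordinates, x = r cos(θ), y = r sin(θ), z = z, dV = r dr dθ dz, with 0 ≤ r ≤ 3, 0 ≤ θ ≤ 2π, 0 ≤ z ≤ 1.

The integrand, after substitution and multiplying by the volume element, becomes (36) · r, so

    ∭_V (∇·F) dV = ∫_0^{2π} ∫_0^{3} ∫_0^{1} (36) · r dz dr dθ.

Inner (z from 0 to 1): 36r.
Middle (r from 0 to 3): 162.
Outer (θ from 0 to 2π): 324π.

Therefore ∯_{∂V} F · n dS = 324π.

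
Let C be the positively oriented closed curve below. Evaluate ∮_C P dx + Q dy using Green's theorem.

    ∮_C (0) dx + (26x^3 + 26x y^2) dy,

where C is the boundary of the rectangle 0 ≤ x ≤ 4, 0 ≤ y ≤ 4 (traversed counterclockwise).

Green's theorem converts the closed line integral into a double integral over the enclosed region D:

    ∮_C P dx + Q dy = ∬_D (∂Q/∂x - ∂P/∂y) dA.

Here P = 0, Q = 26x^3 + 26x y^2, so

    ∂Q/∂x = 78x^2 + 26y^2,    ∂P/∂y = 0,
    ∂Q/∂x - ∂P/∂y = 78x^2 + 26y^2.

D is the region 0 ≤ x ≤ 4, 0 ≤ y ≤ 4. Evaluating the double integral:

    ∬_D (78x^2 + 26y^2) dA = ∫_0^{4} ∫_0^{4} (78x^2 + 26y^2) dy dx.

Inner (y from 0 to 4): 312x^2 + 1664/3.
Outer (x from 0 to 4): 26624/3.

Therefore ∮_C P dx + Q dy = 26624/3.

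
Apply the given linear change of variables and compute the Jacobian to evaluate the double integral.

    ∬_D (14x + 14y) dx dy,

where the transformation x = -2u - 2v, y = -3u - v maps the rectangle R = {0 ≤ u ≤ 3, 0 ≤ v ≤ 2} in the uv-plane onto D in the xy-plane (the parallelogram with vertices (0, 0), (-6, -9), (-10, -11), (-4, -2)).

Compute the Jacobian determinant of (x, y) with respect to (u, v):

    ∂(x,y)/∂(u,v) = | -2  -2 | = (-2)(-1) - (-2)(-3) = -4.
                   | -3  -1 |

Its absolute value is |J| = 4 (the area scaling factor).

Substituting x = -2u - 2v, y = -3u - v into the integrand,

    14x + 14y → -70u - 42v,

so the integral becomes

    ∬_R (-70u - 42v) · |J| du dv = ∫_0^3 ∫_0^2 (-280u - 168v) dv du.

Inner (v): -560u - 336.
Outer (u): -3528.

Therefore ∬_D (14x + 14y) dx dy = -3528.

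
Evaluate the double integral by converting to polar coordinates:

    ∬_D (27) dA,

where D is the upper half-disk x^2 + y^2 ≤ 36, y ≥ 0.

The region D is 0 ≤ r ≤ 6, 0 ≤ θ ≤ π in polar coordinates, where x = r cos(θ), y = r sin(θ), and dA = r dr dθ.

Under the substitution, the integrand becomes 27, so

    ∬_D (27) dA = ∫_{0}^{π} ∫_{0}^{6} (27) · r dr dθ.

Inner integral (in r): ∫_{0}^{6} (27) · r dr = 486.

Outer integral (in θ): ∫_{0}^{π} (486) dθ = 486π.

Therefore ∬_D (27) dA = 486π.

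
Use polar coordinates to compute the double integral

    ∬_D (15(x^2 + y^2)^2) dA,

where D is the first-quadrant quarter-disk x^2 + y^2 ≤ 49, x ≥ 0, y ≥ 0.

The region D is 0 ≤ r ≤ 7, 0 ≤ θ ≤ π/2 in polar coordinates, where x = r cos(θ), y = r sin(θ), and dA = r dr dθ.

Under the substitution, the integrand becomes 15r^4, so

    ∬_D (15(x^2 + y^2)^2) dA = ∫_{0}^{π/2} ∫_{0}^{7} (15r^4) · r dr dθ.

Inner integral (in r): ∫_{0}^{7} (15r^4) · r dr = 588245/2.

Outer integral (in θ): ∫_{0}^{π/2} (588245/2) dθ = 588245π/4.

Therefore ∬_D (15(x^2 + y^2)^2) dA = 588245π/4.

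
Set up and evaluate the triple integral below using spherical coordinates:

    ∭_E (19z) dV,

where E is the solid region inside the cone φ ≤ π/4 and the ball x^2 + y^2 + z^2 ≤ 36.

In spherical coordinates, x = ρ sin(φ) cos(θ), y = ρ sin(φ) sin(θ), z = ρ cos(φ), and dV = ρ^2 sin(φ) dρ dφ dθ.

The integrand becomes 19ρ cos(φ), so

    ∭_E (19z) dV = ∫_{0}^{2π} ∫_{0}^{π/4} ∫_{0}^{6} (19ρ cos(φ)) · ρ^2 sin(φ) dρ dφ dθ.

Inner (ρ): 3078sin(2φ).
Middle (φ): 1539.
Outer (θ): 3078π.

Therefore the triple integral equals 3078π.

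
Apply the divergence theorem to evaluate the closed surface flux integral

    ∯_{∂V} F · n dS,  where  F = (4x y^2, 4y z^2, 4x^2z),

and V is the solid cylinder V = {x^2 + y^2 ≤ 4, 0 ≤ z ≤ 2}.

By the divergence theorem,

    ∯_{∂V} F · n dS = ∭_V (∇ · F) dV.

Compute the divergence:
    ∇ · F = ∂F_x/∂x + ∂F_y/∂y + ∂F_z/∂z = 4y^2 + 4z^2 + 4x^2 = 4x^2 + 4y^2 + 4z^2.

In cylindrical coordinates, x = r cos(θ), y = r sin(θ), z = z, dV = r dr dθ dz, with 0 ≤ r ≤ 2, 0 ≤ θ ≤ 2π, 0 ≤ z ≤ 2.

The integrand, after substitution and multiplying by the volume element, becomes (4r^2 + 4z^2) · r, so

    ∭_V (∇·F) dV = ∫_0^{2π} ∫_0^{2} ∫_0^{2} (4r^2 + 4z^2) · r dz dr dθ.

Inner (z from 0 to 2): 8r (r^2 + 4/3).
Middle (r from 0 to 2): 160/3.
Outer (θ from 0 to 2π): 320π/3.

Therefore ∯_{∂V} F · n dS = 320π/3.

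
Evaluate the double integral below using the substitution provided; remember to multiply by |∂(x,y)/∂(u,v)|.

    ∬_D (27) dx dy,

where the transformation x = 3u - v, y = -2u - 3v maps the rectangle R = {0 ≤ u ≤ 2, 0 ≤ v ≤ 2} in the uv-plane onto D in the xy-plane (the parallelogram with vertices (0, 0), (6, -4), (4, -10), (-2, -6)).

Compute the Jacobian determinant of (x, y) with respect to (u, v):

    ∂(x,y)/∂(u,v) = | 3  -1 | = (3)(-3) - (-1)(-2) = -11.
                   | -2  -3 |

Its absolute value is |J| = 11 (the area scaling factor).

Substituting x = 3u - v, y = -2u - 3v into the integrand,

    27 → 27,

so the integral becomes

    ∬_R (27) · |J| du dv = ∫_0^2 ∫_0^2 (297) dv du.

Inner (v): 594.
Outer (u): 1188.

Therefore ∬_D (27) dx dy = 1188.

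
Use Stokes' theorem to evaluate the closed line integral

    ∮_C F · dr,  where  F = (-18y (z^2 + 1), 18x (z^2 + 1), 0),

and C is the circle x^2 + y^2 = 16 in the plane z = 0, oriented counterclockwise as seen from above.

Let S be the flat disk x^2 + y^2 ≤ 16 in the plane z = 0, with upward unit normal n̂ = ẑ. By Stokes' theorem,

    ∮_C F · dr = ∬_S (∇ × F) · n̂ dS = ∬_D (curl F)_z dA,

where D is the disk x^2 + y^2 ≤ 16.

Compute the curl of F = (-18y (z^2 + 1), 18x (z^2 + 1), 0):
    (∇ × F)_x = ∂F_z/∂y - ∂F_y/∂z = -36x z,
    (∇ × F)_y = ∂F_x/∂z - ∂F_z/∂x = -36y z,
    (∇ × F)_z = ∂F_y/∂x - ∂F_x/∂y = 36z^2 + 36.

On z = 0, (curl F)_z = 36.

Convert to polar (x = r cos θ, y = r sin θ, dA = r dr dθ); the integrand becomes 36, so

    ∬_D (curl F)_z dA = ∫_0^{2π} ∫_0^{4} (36) · r dr dθ.

Inner (r from 0 to 4): 288.
Outer (θ from 0 to 2π): 576π.

Therefore ∮_C F · dr = 576π.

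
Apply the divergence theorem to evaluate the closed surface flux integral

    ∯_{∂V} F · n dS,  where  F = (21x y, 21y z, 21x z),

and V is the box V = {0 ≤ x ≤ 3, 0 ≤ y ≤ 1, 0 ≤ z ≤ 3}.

By the divergence theorem,

    ∯_{∂V} F · n dS = ∭_V (∇ · F) dV.

Compute the divergence:
    ∇ · F = ∂F_x/∂x + ∂F_y/∂y + ∂F_z/∂z = 21y + 21z + 21x = 21x + 21y + 21z.

V is a rectangular box, so dV = dx dy dz with 0 ≤ x ≤ 3, 0 ≤ y ≤ 1, 0 ≤ z ≤ 3.

Integrate (21x + 21y + 21z) over V as an iterated integral:

    ∭_V (∇·F) dV = ∫_0^{3} ∫_0^{1} ∫_0^{3} (21x + 21y + 21z) dz dy dx.

Inner (z from 0 to 3): 63x + 63y + 189/2.
Middle (y from 0 to 1): 63x + 126.
Outer (x from 0 to 3): 1323/2.

Therefore ∯_{∂V} F · n dS = 1323/2.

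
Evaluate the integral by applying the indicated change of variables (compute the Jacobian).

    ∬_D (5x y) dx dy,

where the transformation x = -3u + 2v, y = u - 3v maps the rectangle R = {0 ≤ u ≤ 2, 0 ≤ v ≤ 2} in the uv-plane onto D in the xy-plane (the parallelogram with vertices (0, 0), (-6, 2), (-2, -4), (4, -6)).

Compute the Jacobian determinant of (x, y) with respect to (u, v):

    ∂(x,y)/∂(u,v) = | -3  2 | = (-3)(-3) - (2)(1) = 7.
                   | 1  -3 |

Its absolute value is |J| = 7 (the area scaling factor).

Substituting x = -3u + 2v, y = u - 3v into the integrand,

    5x y → -15u^2 + 55u v - 30v^2,

so the integral becomes

    ∬_R (-15u^2 + 55u v - 30v^2) · |J| du dv = ∫_0^2 ∫_0^2 (-105u^2 + 385u v - 210v^2) dv du.

Inner (v): -210u^2 + 770u - 560.
Outer (u): -140.

Therefore ∬_D (5x y) dx dy = -140.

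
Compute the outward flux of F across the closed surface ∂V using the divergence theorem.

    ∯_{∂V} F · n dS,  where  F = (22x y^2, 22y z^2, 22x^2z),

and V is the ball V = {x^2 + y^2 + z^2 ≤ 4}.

By the divergence theorem,

    ∯_{∂V} F · n dS = ∭_V (∇ · F) dV.

Compute the divergence:
    ∇ · F = ∂F_x/∂x + ∂F_y/∂y + ∂F_z/∂z = 22y^2 + 22z^2 + 22x^2 = 22x^2 + 22y^2 + 22z^2.

In spherical coordinates, x = ρ sin(φ) cos(θ), y = ρ sin(φ) sin(θ), z = ρ cos(φ), dV = ρ^2 sin(φ) dρ dφ dθ, with 0 ≤ ρ ≤ 2, 0 ≤ φ ≤ π, 0 ≤ θ ≤ 2π.

The integrand, after substitution and multiplying by the volume element, becomes (22ρ^2) · ρ^2 sin(φ), so

    ∭_V (∇·F) dV = ∫_0^{2π} ∫_0^{π} ∫_0^{2} (22ρ^2) · ρ^2 sin(φ) dρ dφ dθ.

Inner (ρ from 0 to 2): 704sin(φ)/5.
Middle (φ from 0 to π): 1408/5.
Outer (θ from 0 to 2π): 2816π/5.

Therefore ∯_{∂V} F · n dS = 2816π/5.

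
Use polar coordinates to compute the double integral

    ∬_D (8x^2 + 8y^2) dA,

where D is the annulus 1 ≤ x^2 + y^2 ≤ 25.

The region D is 1 ≤ r ≤ 5, 0 ≤ θ ≤ 2π in polar coordinates, where x = r cos(θ), y = r sin(θ), and dA = r dr dθ.

Under the substitution, the integrand becomes 8r^2, so

    ∬_D (8x^2 + 8y^2) dA = ∫_{0}^{2π} ∫_{1}^{5} (8r^2) · r dr dθ.

Inner integral (in r): ∫_{1}^{5} (8r^2) · r dr = 1248.

Outer integral (in θ): ∫_{0}^{2π} (1248) dθ = 2496π.

Therefore ∬_D (8x^2 + 8y^2) dA = 2496π.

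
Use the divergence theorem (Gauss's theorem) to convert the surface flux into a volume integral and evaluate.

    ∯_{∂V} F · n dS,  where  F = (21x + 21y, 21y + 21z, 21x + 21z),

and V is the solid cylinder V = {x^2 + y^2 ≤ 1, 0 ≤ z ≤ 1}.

By the divergence theorem,

    ∯_{∂V} F · n dS = ∭_V (∇ · F) dV.

Compute the divergence:
    ∇ · F = ∂F_x/∂x + ∂F_y/∂y + ∂F_z/∂z = 21 + 21 + 21 = 63.

In cylindrical coordinates, x = r cos(θ), y = r sin(θ), z = z, dV = r dr dθ dz, with 0 ≤ r ≤ 1, 0 ≤ θ ≤ 2π, 0 ≤ z ≤ 1.

The integrand, after substitution and multiplying by the volume element, becomes (63) · r, so

    ∭_V (∇·F) dV = ∫_0^{2π} ∫_0^{1} ∫_0^{1} (63) · r dz dr dθ.

Inner (z from 0 to 1): 63r.
Middle (r from 0 to 1): 63/2.
Outer (θ from 0 to 2π): 63π.

Therefore ∯_{∂V} F · n dS = 63π.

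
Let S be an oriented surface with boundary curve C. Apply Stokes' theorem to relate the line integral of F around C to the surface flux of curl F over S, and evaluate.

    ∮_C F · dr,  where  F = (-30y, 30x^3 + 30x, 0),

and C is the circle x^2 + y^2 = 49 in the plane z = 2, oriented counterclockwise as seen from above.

Let S be the flat disk x^2 + y^2 ≤ 49 in the plane z = 2, with upward unit normal n̂ = ẑ. By Stokes' theorem,

    ∮_C F · dr = ∬_S (∇ × F) · n̂ dS = ∬_D (curl F)_z dA,

where D is the disk x^2 + y^2 ≤ 49.

Compute the curl of F = (-30y, 30x^3 + 30x, 0):
    (∇ × F)_x = ∂F_z/∂y - ∂F_y/∂z = 0,
    (∇ × F)_y = ∂F_x/∂z - ∂F_z/∂x = 0,
    (∇ × F)_z = ∂F_y/∂x - ∂F_x/∂y = 90x^2 + 60.

On z = 2, (curl F)_z = 90x^2 + 60.

Convert to polar (x = r cos θ, y = r sin θ, dA = r dr dθ); the integrand becomes 90r^2cos(θ)^2 + 60, so

    ∬_D (curl F)_z dA = ∫_0^{2π} ∫_0^{7} (90r^2cos(θ)^2 + 60) · r dr dθ.

Inner (r from 0 to 7): 108045cos(θ)^2/2 + 1470.
Outer (θ from 0 to 2π): 113925π/2.

Therefore ∮_C F · dr = 113925π/2.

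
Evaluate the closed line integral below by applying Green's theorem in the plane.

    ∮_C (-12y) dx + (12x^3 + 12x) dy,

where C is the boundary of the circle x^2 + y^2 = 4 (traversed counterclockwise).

Green's theorem converts the closed line integral into a double integral over the enclosed region D:

    ∮_C P dx + Q dy = ∬_D (∂Q/∂x - ∂P/∂y) dA.

Here P = -12y, Q = 12x^3 + 12x, so

    ∂Q/∂x = 36x^2 + 12,    ∂P/∂y = -12,
    ∂Q/∂x - ∂P/∂y = 36x^2 + 24.

D is the region x^2 + y^2 ≤ 4. Evaluating the double integral:

In polar coordinates (x = r cos θ, y = r sin θ, dA = r dr dθ) the integrand becomes 36r^2cos(θ)^2 + 24, so

    ∬_D (36x^2 + 24) dA = ∫_0^{2π} ∫_0^{2} (36r^2cos(θ)^2 + 24) · r dr dθ.

Inner (r from 0 to 2): 144cos(θ)^2 + 48.
Outer (θ from 0 to 2π): 240π.

Therefore ∮_C P dx + Q dy = 240π.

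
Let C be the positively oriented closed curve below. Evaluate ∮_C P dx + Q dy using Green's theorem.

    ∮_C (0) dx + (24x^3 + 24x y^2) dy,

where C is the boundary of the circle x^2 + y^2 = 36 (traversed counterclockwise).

Green's theorem converts the closed line integral into a double integral over the enclosed region D:

    ∮_C P dx + Q dy = ∬_D (∂Q/∂x - ∂P/∂y) dA.

Here P = 0, Q = 24x^3 + 24x y^2, so

    ∂Q/∂x = 72x^2 + 24y^2,    ∂P/∂y = 0,
    ∂Q/∂x - ∂P/∂y = 72x^2 + 24y^2.

D is the region x^2 + y^2 ≤ 36. Evaluating the double integral:

In polar coordinates (x = r cos θ, y = r sin θ, dA = r dr dθ) the integrand becomes 24r^2(cos(2θ) + 2), so

    ∬_D (72x^2 + 24y^2) dA = ∫_0^{2π} ∫_0^{6} (24r^2(cos(2θ) + 2)) · r dr dθ.

Inner (r from 0 to 6): 7776cos(2θ) + 15552.
Outer (θ from 0 to 2π): 31104π.

Therefore ∮_C P dx + Q dy = 31104π.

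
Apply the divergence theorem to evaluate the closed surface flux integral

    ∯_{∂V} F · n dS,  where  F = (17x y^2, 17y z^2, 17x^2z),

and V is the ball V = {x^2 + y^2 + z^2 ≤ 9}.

By the divergence theorem,

    ∯_{∂V} F · n dS = ∭_V (∇ · F) dV.

Compute the divergence:
    ∇ · F = ∂F_x/∂x + ∂F_y/∂y + ∂F_z/∂z = 17y^2 + 17z^2 + 17x^2 = 17x^2 + 17y^2 + 17z^2.

In spherical coordinates, x = ρ sin(φ) cos(θ), y = ρ sin(φ) sin(θ), z = ρ cos(φ), dV = ρ^2 sin(φ) dρ dφ dθ, with 0 ≤ ρ ≤ 3, 0 ≤ φ ≤ π, 0 ≤ θ ≤ 2π.

The integrand, after substitution and multiplying by the volume element, becomes (17ρ^2) · ρ^2 sin(φ), so

    ∭_V (∇·F) dV = ∫_0^{2π} ∫_0^{π} ∫_0^{3} (17ρ^2) · ρ^2 sin(φ) dρ dφ dθ.

Inner (ρ from 0 to 3): 4131sin(φ)/5.
Middle (φ from 0 to π): 8262/5.
Outer (θ from 0 to 2π): 16524π/5.

Therefore ∯_{∂V} F · n dS = 16524π/5.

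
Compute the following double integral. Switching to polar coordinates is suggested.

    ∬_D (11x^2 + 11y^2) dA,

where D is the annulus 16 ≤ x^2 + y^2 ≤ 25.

The region D is 4 ≤ r ≤ 5, 0 ≤ θ ≤ 2π in polar coordinates, where x = r cos(θ), y = r sin(θ), and dA = r dr dθ.

Under the substitution, the integrand becomes 11r^2, so

    ∬_D (11x^2 + 11y^2) dA = ∫_{0}^{2π} ∫_{4}^{5} (11r^2) · r dr dθ.

Inner integral (in r): ∫_{4}^{5} (11r^2) · r dr = 4059/4.

Outer integral (in θ): ∫_{0}^{2π} (4059/4) dθ = 4059π/2.

Therefore ∬_D (11x^2 + 11y^2) dA = 4059π/2.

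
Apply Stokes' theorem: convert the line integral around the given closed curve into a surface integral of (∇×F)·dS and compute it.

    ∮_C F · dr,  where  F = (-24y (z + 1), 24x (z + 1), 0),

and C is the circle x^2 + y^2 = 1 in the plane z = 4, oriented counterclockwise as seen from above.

Let S be the flat disk x^2 + y^2 ≤ 1 in the plane z = 4, with upward unit normal n̂ = ẑ. By Stokes' theorem,

    ∮_C F · dr = ∬_S (∇ × F) · n̂ dS = ∬_D (curl F)_z dA,

where D is the disk x^2 + y^2 ≤ 1.

Compute the curl of F = (-24y (z + 1), 24x (z + 1), 0):
    (∇ × F)_x = ∂F_z/∂y - ∂F_y/∂z = -24x,
    (∇ × F)_y = ∂F_x/∂z - ∂F_z/∂x = -24y,
    (∇ × F)_z = ∂F_y/∂x - ∂F_x/∂y = 48z + 48.

On z = 4, (curl F)_z = 240.

Convert to polar (x = r cos θ, y = r sin θ, dA = r dr dθ); the integrand becomes 240, so

    ∬_D (curl F)_z dA = ∫_0^{2π} ∫_0^{1} (240) · r dr dθ.

Inner (r from 0 to 1): 120.
Outer (θ from 0 to 2π): 240π.

Therefore ∮_C F · dr = 240π.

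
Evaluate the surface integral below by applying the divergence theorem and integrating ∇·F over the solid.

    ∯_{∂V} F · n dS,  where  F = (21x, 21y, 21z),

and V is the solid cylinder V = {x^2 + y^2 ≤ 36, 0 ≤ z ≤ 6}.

By the divergence theorem,

    ∯_{∂V} F · n dS = ∭_V (∇ · F) dV.

Compute the divergence:
    ∇ · F = ∂F_x/∂x + ∂F_y/∂y + ∂F_z/∂z = 21 + 21 + 21 = 63.

In cylindrical coordinates, x = r cos(θ), y = r sin(θ), z = z, dV = r dr dθ dz, with 0 ≤ r ≤ 6, 0 ≤ θ ≤ 2π, 0 ≤ z ≤ 6.

The integrand, after substitution and multiplying by the volume element, becomes (63) · r, so

    ∭_V (∇·F) dV = ∫_0^{2π} ∫_0^{6} ∫_0^{6} (63) · r dz dr dθ.

Inner (z from 0 to 6): 378r.
Middle (r from 0 to 6): 6804.
Outer (θ from 0 to 2π): 13608π.

Therefore ∯_{∂V} F · n dS = 13608π.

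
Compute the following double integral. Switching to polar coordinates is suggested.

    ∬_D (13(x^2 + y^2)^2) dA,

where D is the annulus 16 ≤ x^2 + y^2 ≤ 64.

The region D is 4 ≤ r ≤ 8, 0 ≤ θ ≤ 2π in polar coordinates, where x = r cos(θ), y = r sin(θ), and dA = r dr dθ.

Under the substitution, the integrand becomes 13r^4, so

    ∬_D (13(x^2 + y^2)^2) dA = ∫_{0}^{2π} ∫_{4}^{8} (13r^4) · r dr dθ.

Inner integral (in r): ∫_{4}^{8} (13r^4) · r dr = 559104.

Outer integral (in θ): ∫_{0}^{2π} (559104) dθ = 1118208π.

Therefore ∬_D (13(x^2 + y^2)^2) dA = 1118208π.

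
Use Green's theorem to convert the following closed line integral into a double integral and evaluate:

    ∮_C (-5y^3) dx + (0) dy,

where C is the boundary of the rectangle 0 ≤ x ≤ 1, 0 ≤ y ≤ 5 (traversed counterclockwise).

Green's theorem converts the closed line integral into a double integral over the enclosed region D:

    ∮_C P dx + Q dy = ∬_D (∂Q/∂x - ∂P/∂y) dA.

Here P = -5y^3, Q = 0, so

    ∂Q/∂x = 0,    ∂P/∂y = -15y^2,
    ∂Q/∂x - ∂P/∂y = 15y^2.

D is the region 0 ≤ x ≤ 1, 0 ≤ y ≤ 5. Evaluating the double integral:

    ∬_D (15y^2) dA = ∫_0^{1} ∫_0^{5} (15y^2) dy dx.

Inner (y from 0 to 5): 625.
Outer (x from 0 to 1): 625.

Therefore ∮_C P dx + Q dy = 625.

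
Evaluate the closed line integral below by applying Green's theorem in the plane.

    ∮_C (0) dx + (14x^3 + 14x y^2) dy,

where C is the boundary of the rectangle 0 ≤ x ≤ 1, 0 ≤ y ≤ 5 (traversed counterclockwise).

Green's theorem converts the closed line integral into a double integral over the enclosed region D:

    ∮_C P dx + Q dy = ∬_D (∂Q/∂x - ∂P/∂y) dA.

Here P = 0, Q = 14x^3 + 14x y^2, so

    ∂Q/∂x = 42x^2 + 14y^2,    ∂P/∂y = 0,
    ∂Q/∂x - ∂P/∂y = 42x^2 + 14y^2.

D is the region 0 ≤ x ≤ 1, 0 ≤ y ≤ 5. Evaluating the double integral:

    ∬_D (42x^2 + 14y^2) dA = ∫_0^{1} ∫_0^{5} (42x^2 + 14y^2) dy dx.

Inner (y from 0 to 5): 210x^2 + 1750/3.
Outer (x from 0 to 1): 1960/3.

Therefore ∮_C P dx + Q dy = 1960/3.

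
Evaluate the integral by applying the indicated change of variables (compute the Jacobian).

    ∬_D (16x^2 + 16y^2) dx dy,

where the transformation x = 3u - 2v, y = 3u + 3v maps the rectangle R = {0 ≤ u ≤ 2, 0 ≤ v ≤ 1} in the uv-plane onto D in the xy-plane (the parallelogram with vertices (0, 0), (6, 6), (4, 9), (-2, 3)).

Compute the Jacobian determinant of (x, y) with respect to (u, v):

    ∂(x,y)/∂(u,v) = | 3  -2 | = (3)(3) - (-2)(3) = 15.
                   | 3  3 |

Its absolute value is |J| = 15 (the area scaling factor).

Substituting x = 3u - 2v, y = 3u + 3v into the integrand,

    16x^2 + 16y^2 → 288u^2 + 96u v + 208v^2,

so the integral becomes

    ∬_R (288u^2 + 96u v + 208v^2) · |J| du dv = ∫_0^2 ∫_0^1 (4320u^2 + 1440u v + 3120v^2) dv du.

Inner (v): 4320u^2 + 720u + 1040.
Outer (u): 15040.

Therefore ∬_D (16x^2 + 16y^2) dx dy = 15040.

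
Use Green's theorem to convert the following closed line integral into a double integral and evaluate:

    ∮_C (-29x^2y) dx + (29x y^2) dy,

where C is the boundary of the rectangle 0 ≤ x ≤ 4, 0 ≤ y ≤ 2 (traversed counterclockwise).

Green's theorem converts the closed line integral into a double integral over the enclosed region D:

    ∮_C P dx + Q dy = ∬_D (∂Q/∂x - ∂P/∂y) dA.

Here P = -29x^2y, Q = 29x y^2, so

    ∂Q/∂x = 29y^2,    ∂P/∂y = -29x^2,
    ∂Q/∂x - ∂P/∂y = 29x^2 + 29y^2.

D is the region 0 ≤ x ≤ 4, 0 ≤ y ≤ 2. Evaluating the double integral:

    ∬_D (29x^2 + 29y^2) dA = ∫_0^{4} ∫_0^{2} (29x^2 + 29y^2) dy dx.

Inner (y from 0 to 2): 58x^2 + 232/3.
Outer (x from 0 to 4): 4640/3.

Therefore ∮_C P dx + Q dy = 4640/3.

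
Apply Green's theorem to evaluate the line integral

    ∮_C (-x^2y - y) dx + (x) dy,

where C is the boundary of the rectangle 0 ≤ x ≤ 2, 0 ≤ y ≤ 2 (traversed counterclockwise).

Green's theorem converts the closed line integral into a double integral over the enclosed region D:

    ∮_C P dx + Q dy = ∬_D (∂Q/∂x - ∂P/∂y) dA.

Here P = -x^2y - y, Q = x, so

    ∂Q/∂x = 1,    ∂P/∂y = -x^2 - 1,
    ∂Q/∂x - ∂P/∂y = x^2 + 2.

D is the region 0 ≤ x ≤ 2, 0 ≤ y ≤ 2. Evaluating the double integral:

    ∬_D (x^2 + 2) dA = ∫_0^{2} ∫_0^{2} (x^2 + 2) dy dx.

Inner (y from 0 to 2): 2x^2 + 4.
Outer (x from 0 to 2): 40/3.

Therefore ∮_C P dx + Q dy = 40/3.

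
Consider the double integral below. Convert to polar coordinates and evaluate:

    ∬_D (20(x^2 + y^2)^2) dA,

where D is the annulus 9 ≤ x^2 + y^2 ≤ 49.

The region D is 3 ≤ r ≤ 7, 0 ≤ θ ≤ 2π in polar coordinates, where x = r cos(θ), y = r sin(θ), and dA = r dr dθ.

Under the substitution, the integrand becomes 20r^4, so

    ∬_D (20(x^2 + y^2)^2) dA = ∫_{0}^{2π} ∫_{3}^{7} (20r^4) · r dr dθ.

Inner integral (in r): ∫_{3}^{7} (20r^4) · r dr = 1169200/3.

Outer integral (in θ): ∫_{0}^{2π} (1169200/3) dθ = 2338400π/3.

Therefore ∬_D (20(x^2 + y^2)^2) dA = 2338400π/3.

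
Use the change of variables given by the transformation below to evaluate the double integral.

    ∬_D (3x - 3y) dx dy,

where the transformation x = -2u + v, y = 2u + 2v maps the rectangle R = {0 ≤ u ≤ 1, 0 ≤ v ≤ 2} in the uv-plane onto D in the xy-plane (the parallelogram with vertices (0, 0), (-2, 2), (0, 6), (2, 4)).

Compute the Jacobian determinant of (x, y) with respect to (u, v):

    ∂(x,y)/∂(u,v) = | -2  1 | = (-2)(2) - (1)(2) = -6.
                   | 2  2 |

Its absolute value is |J| = 6 (the area scaling factor).

Substituting x = -2u + v, y = 2u + 2v into the integrand,

    3x - 3y → -12u - 3v,

so the integral becomes

    ∬_R (-12u - 3v) · |J| du dv = ∫_0^1 ∫_0^2 (-72u - 18v) dv du.

Inner (v): -144u - 36.
Outer (u): -108.

Therefore ∬_D (3x - 3y) dx dy = -108.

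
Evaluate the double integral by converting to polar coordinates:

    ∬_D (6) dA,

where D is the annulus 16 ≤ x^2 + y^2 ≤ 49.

The region D is 4 ≤ r ≤ 7, 0 ≤ θ ≤ 2π in polar coordinates, where x = r cos(θ), y = r sin(θ), and dA = r dr dθ.

Under the substitution, the integrand becomes 6, so

    ∬_D (6) dA = ∫_{0}^{2π} ∫_{4}^{7} (6) · r dr dθ.

Inner integral (in r): ∫_{4}^{7} (6) · r dr = 99.

Outer integral (in θ): ∫_{0}^{2π} (99) dθ = 198π.

Therefore ∬_D (6) dA = 198π.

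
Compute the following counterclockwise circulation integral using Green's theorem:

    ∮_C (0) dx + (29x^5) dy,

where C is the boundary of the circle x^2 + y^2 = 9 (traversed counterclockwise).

Green's theorem converts the closed line integral into a double integral over the enclosed region D:

    ∮_C P dx + Q dy = ∬_D (∂Q/∂x - ∂P/∂y) dA.

Here P = 0, Q = 29x^5, so

    ∂Q/∂x = 145x^4,    ∂P/∂y = 0,
    ∂Q/∂x - ∂P/∂y = 145x^4.

D is the region x^2 + y^2 ≤ 9. Evaluating the double integral:

In polar coordinates (x = r cos θ, y = r sin θ, dA = r dr dθ) the integrand becomes 145r^4cos(θ)^4, so

    ∬_D (145x^4) dA = ∫_0^{2π} ∫_0^{3} (145r^4cos(θ)^4) · r dr dθ.

Inner (r from 0 to 3): 35235cos(θ)^4/2.
Outer (θ from 0 to 2π): 105705π/8.

Therefore ∮_C P dx + Q dy = 105705π/8.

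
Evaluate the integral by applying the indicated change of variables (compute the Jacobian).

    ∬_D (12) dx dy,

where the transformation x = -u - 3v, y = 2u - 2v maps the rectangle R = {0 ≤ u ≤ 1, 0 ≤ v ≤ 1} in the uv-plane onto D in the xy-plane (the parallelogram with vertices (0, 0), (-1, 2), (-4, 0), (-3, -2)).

Compute the Jacobian determinant of (x, y) with respect to (u, v):

    ∂(x,y)/∂(u,v) = | -1  -3 | = (-1)(-2) - (-3)(2) = 8.
                   | 2  -2 |

Its absolute value is |J| = 8 (the area scaling factor).

Substituting x = -u - 3v, y = 2u - 2v into the integrand,

    12 → 12,

so the integral becomes

    ∬_R (12) · |J| du dv = ∫_0^1 ∫_0^1 (96) dv du.

Inner (v): 96.
Outer (u): 96.

Therefore ∬_D (12) dx dy = 96.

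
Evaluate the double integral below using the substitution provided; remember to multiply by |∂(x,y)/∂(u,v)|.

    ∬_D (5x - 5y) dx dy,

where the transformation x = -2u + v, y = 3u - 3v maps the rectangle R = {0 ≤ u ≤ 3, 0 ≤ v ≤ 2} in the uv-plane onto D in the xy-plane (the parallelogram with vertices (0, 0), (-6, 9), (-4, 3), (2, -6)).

Compute the Jacobian determinant of (x, y) with respect to (u, v):

    ∂(x,y)/∂(u,v) = | -2  1 | = (-2)(-3) - (1)(3) = 3.
                   | 3  -3 |

Its absolute value is |J| = 3 (the area scaling factor).

Substituting x = -2u + v, y = 3u - 3v into the integrand,

    5x - 5y → -25u + 20v,

so the integral becomes

    ∬_R (-25u + 20v) · |J| du dv = ∫_0^3 ∫_0^2 (-75u + 60v) dv du.

Inner (v): 120 - 150u.
Outer (u): -315.

Therefore ∬_D (5x - 5y) dx dy = -315.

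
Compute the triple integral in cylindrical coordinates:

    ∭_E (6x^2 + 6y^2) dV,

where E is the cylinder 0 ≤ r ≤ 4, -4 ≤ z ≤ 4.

In cylindrical coordinates, x = r cos(θ), y = r sin(θ), z = z, and dV = r dr dθ dz.

The integrand becomes 6r^2, so

    ∭_E (6x^2 + 6y^2) dV = ∫_{0}^{2π} ∫_{0}^{4} ∫_{-4}^{4} (6r^2) · r dz dr dθ.

Inner (z): 48r^3.
Middle (r from 0 to 4): 3072.
Outer (θ): 6144π.

Therefore the triple integral equals 6144π.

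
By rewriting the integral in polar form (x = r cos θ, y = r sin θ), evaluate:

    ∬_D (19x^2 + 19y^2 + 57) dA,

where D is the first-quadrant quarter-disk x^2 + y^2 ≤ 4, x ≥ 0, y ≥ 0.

The region D is 0 ≤ r ≤ 2, 0 ≤ θ ≤ π/2 in polar coordinates, where x = r cos(θ), y = r sin(θ), and dA = r dr dθ.

Under the substitution, the integrand becomes 19r^2 + 57, so

    ∬_D (19x^2 + 19y^2 + 57) dA = ∫_{0}^{π/2} ∫_{0}^{2} (19r^2 + 57) · r dr dθ.

Inner integral (in r): ∫_{0}^{2} (19r^2 + 57) · r dr = 190.

Outer integral (in θ): ∫_{0}^{π/2} (190) dθ = 95π.

Therefore ∬_D (19x^2 + 19y^2 + 57) dA = 95π.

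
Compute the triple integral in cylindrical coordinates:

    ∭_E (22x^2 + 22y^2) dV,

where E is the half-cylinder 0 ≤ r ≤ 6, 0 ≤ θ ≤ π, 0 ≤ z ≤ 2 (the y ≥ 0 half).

In cylindrical coordinates, x = r cos(θ), y = r sin(θ), z = z, and dV = r dr dθ dz.

The integrand becomes 22r^2, so

    ∭_E (22x^2 + 22y^2) dV = ∫_{0}^{π} ∫_{0}^{6} ∫_{0}^{2} (22r^2) · r dz dr dθ.

Inner (z): 44r^3.
Middle (r from 0 to 6): 14256.
Outer (θ): 14256π.

Therefore the triple integral equals 14256π.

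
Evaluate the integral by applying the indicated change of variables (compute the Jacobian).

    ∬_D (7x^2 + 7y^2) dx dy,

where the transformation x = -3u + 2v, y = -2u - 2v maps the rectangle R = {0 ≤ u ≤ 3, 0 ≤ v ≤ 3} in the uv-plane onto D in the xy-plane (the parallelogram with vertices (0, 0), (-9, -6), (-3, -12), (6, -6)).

Compute the Jacobian determinant of (x, y) with respect to (u, v):

    ∂(x,y)/∂(u,v) = | -3  2 | = (-3)(-2) - (2)(-2) = 10.
                   | -2  -2 |

Its absolute value is |J| = 10 (the area scaling factor).

Substituting x = -3u + 2v, y = -2u - 2v into the integrand,

    7x^2 + 7y^2 → 91u^2 - 28u v + 56v^2,

so the integral becomes

    ∬_R (91u^2 - 28u v + 56v^2) · |J| du dv = ∫_0^3 ∫_0^3 (910u^2 - 280u v + 560v^2) dv du.

Inner (v): 2730u^2 - 1260u + 5040.
Outer (u): 34020.

Therefore ∬_D (7x^2 + 7y^2) dx dy = 34020.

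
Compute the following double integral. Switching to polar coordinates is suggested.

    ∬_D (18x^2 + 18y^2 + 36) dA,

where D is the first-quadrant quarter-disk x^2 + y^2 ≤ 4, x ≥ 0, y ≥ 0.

The region D is 0 ≤ r ≤ 2, 0 ≤ θ ≤ π/2 in polar coordinates, where x = r cos(θ), y = r sin(θ), and dA = r dr dθ.

Under the substitution, the integrand becomes 18r^2 + 36, so

    ∬_D (18x^2 + 18y^2 + 36) dA = ∫_{0}^{π/2} ∫_{0}^{2} (18r^2 + 36) · r dr dθ.

Inner integral (in r): ∫_{0}^{2} (18r^2 + 36) · r dr = 144.

Outer integral (in θ): ∫_{0}^{π/2} (144) dθ = 72π.

Therefore ∬_D (18x^2 + 18y^2 + 36) dA = 72π.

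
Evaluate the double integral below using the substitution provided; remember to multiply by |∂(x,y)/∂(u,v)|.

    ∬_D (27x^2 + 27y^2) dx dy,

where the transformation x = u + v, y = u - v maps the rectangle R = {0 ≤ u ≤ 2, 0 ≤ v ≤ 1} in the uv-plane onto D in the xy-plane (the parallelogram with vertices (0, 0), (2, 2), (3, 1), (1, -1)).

Compute the Jacobian determinant of (x, y) with respect to (u, v):

    ∂(x,y)/∂(u,v) = | 1  1 | = (1)(-1) - (1)(1) = -2.
                   | 1  -1 |

Its absolute value is |J| = 2 (the area scaling factor).

Substituting x = u + v, y = u - v into the integrand,

    27x^2 + 27y^2 → 54u^2 + 54v^2,

so the integral becomes

    ∬_R (54u^2 + 54v^2) · |J| du dv = ∫_0^2 ∫_0^1 (108u^2 + 108v^2) dv du.

Inner (v): 108u^2 + 36.
Outer (u): 360.

Therefore ∬_D (27x^2 + 27y^2) dx dy = 360.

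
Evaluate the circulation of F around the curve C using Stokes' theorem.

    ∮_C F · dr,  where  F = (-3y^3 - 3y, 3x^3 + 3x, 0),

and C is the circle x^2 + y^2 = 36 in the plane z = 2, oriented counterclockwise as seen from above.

Let S be the flat disk x^2 + y^2 ≤ 36 in the plane z = 2, with upward unit normal n̂ = ẑ. By Stokes' theorem,

    ∮_C F · dr = ∬_S (∇ × F) · n̂ dS = ∬_D (curl F)_z dA,

where D is the disk x^2 + y^2 ≤ 36.

Compute the curl of F = (-3y^3 - 3y, 3x^3 + 3x, 0):
    (∇ × F)_x = ∂F_z/∂y - ∂F_y/∂z = 0,
    (∇ × F)_y = ∂F_x/∂z - ∂F_z/∂x = 0,
    (∇ × F)_z = ∂F_y/∂x - ∂F_x/∂y = 9x^2 + 9y^2 + 6.

On z = 2, (curl F)_z = 9x^2 + 9y^2 + 6.

Convert to polar (x = r cos θ, y = r sin θ, dA = r dr dθ); the integrand becomes 9r^2 + 6, so

    ∬_D (curl F)_z dA = ∫_0^{2π} ∫_0^{6} (9r^2 + 6) · r dr dθ.

Inner (r from 0 to 6): 3024.
Outer (θ from 0 to 2π): 6048π.

Therefore ∮_C F · dr = 6048π.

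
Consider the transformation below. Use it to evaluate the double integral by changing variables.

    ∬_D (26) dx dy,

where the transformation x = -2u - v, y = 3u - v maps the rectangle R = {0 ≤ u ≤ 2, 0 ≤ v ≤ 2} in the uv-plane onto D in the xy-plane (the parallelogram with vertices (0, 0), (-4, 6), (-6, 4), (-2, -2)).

Compute the Jacobian determinant of (x, y) with respect to (u, v):

    ∂(x,y)/∂(u,v) = | -2  -1 | = (-2)(-1) - (-1)(3) = 5.
                   | 3  -1 |

Its absolute value is |J| = 5 (the area scaling factor).

Substituting x = -2u - v, y = 3u - v into the integrand,

    26 → 26,

so the integral becomes

    ∬_R (26) · |J| du dv = ∫_0^2 ∫_0^2 (130) dv du.

Inner (v): 260.
Outer (u): 520.

Therefore ∬_D (26) dx dy = 520.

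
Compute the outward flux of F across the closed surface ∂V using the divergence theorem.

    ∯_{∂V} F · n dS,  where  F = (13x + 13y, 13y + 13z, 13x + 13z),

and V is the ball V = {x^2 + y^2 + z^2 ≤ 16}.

By the divergence theorem,

    ∯_{∂V} F · n dS = ∭_V (∇ · F) dV.

Compute the divergence:
    ∇ · F = ∂F_x/∂x + ∂F_y/∂y + ∂F_z/∂z = 13 + 13 + 13 = 39.

In spherical coordinates, x = ρ sin(φ) cos(θ), y = ρ sin(φ) sin(θ), z = ρ cos(φ), dV = ρ^2 sin(φ) dρ dφ dθ, with 0 ≤ ρ ≤ 4, 0 ≤ φ ≤ π, 0 ≤ θ ≤ 2π.

The integrand, after substitution and multiplying by the volume element, becomes (39) · ρ^2 sin(φ), so

    ∭_V (∇·F) dV = ∫_0^{2π} ∫_0^{π} ∫_0^{4} (39) · ρ^2 sin(φ) dρ dφ dθ.

Inner (ρ from 0 to 4): 832sin(φ).
Middle (φ from 0 to π): 1664.
Outer (θ from 0 to 2π): 3328π.

Therefore ∯_{∂V} F · n dS = 3328π.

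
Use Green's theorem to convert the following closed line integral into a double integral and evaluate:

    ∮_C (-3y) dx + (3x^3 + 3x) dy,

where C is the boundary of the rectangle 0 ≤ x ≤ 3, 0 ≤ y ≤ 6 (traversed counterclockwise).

Green's theorem converts the closed line integral into a double integral over the enclosed region D:

    ∮_C P dx + Q dy = ∬_D (∂Q/∂x - ∂P/∂y) dA.

Here P = -3y, Q = 3x^3 + 3x, so

    ∂Q/∂x = 9x^2 + 3,    ∂P/∂y = -3,
    ∂Q/∂x - ∂P/∂y = 9x^2 + 6.

D is the region 0 ≤ x ≤ 3, 0 ≤ y ≤ 6. Evaluating the double integral:

    ∬_D (9x^2 + 6) dA = ∫_0^{3} ∫_0^{6} (9x^2 + 6) dy dx.

Inner (y from 0 to 6): 54x^2 + 36.
Outer (x from 0 to 3): 594.

Therefore ∮_C P dx + Q dy = 594.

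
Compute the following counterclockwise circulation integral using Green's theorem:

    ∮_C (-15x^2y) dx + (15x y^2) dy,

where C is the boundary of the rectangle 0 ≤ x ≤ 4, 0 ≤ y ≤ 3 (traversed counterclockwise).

Green's theorem converts the closed line integral into a double integral over the enclosed region D:

    ∮_C P dx + Q dy = ∬_D (∂Q/∂x - ∂P/∂y) dA.

Here P = -15x^2y, Q = 15x y^2, so

    ∂Q/∂x = 15y^2,    ∂P/∂y = -15x^2,
    ∂Q/∂x - ∂P/∂y = 15x^2 + 15y^2.

D is the region 0 ≤ x ≤ 4, 0 ≤ y ≤ 3. Evaluating the double integral:

    ∬_D (15x^2 + 15y^2) dA = ∫_0^{4} ∫_0^{3} (15x^2 + 15y^2) dy dx.

Inner (y from 0 to 3): 45x^2 + 135.
Outer (x from 0 to 4): 1500.

Therefore ∮_C P dx + Q dy = 1500.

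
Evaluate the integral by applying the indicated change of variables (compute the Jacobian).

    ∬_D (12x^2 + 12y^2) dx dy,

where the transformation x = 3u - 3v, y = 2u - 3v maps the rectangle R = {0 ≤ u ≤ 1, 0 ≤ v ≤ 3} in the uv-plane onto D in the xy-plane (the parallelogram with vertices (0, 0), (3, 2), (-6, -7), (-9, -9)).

Compute the Jacobian determinant of (x, y) with respect to (u, v):

    ∂(x,y)/∂(u,v) = | 3  -3 | = (3)(-3) - (-3)(2) = -3.
                   | 2  -3 |

Its absolute value is |J| = 3 (the area scaling factor).

Substituting x = 3u - 3v, y = 2u - 3v into the integrand,

    12x^2 + 12y^2 → 156u^2 - 360u v + 216v^2,

so the integral becomes

    ∬_R (156u^2 - 360u v + 216v^2) · |J| du dv = ∫_0^1 ∫_0^3 (468u^2 - 1080u v + 648v^2) dv du.

Inner (v): 1404u^2 - 4860u + 5832.
Outer (u): 3870.

Therefore ∬_D (12x^2 + 12y^2) dx dy = 3870.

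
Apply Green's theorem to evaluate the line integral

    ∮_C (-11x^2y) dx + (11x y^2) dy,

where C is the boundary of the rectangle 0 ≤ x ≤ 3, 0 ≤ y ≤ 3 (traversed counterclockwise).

Green's theorem converts the closed line integral into a double integral over the enclosed region D:

    ∮_C P dx + Q dy = ∬_D (∂Q/∂x - ∂P/∂y) dA.

Here P = -11x^2y, Q = 11x y^2, so

    ∂Q/∂x = 11y^2,    ∂P/∂y = -11x^2,
    ∂Q/∂x - ∂P/∂y = 11x^2 + 11y^2.

D is the region 0 ≤ x ≤ 3, 0 ≤ y ≤ 3. Evaluating the double integral:

    ∬_D (11x^2 + 11y^2) dA = ∫_0^{3} ∫_0^{3} (11x^2 + 11y^2) dy dx.

Inner (y from 0 to 3): 33x^2 + 99.
Outer (x from 0 to 3): 594.

Therefore ∮_C P dx + Q dy = 594.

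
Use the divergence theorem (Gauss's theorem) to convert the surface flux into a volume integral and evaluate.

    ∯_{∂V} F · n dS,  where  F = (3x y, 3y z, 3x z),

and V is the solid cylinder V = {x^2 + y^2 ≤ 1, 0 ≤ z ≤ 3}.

By the divergence theorem,

    ∯_{∂V} F · n dS = ∭_V (∇ · F) dV.

Compute the divergence:
    ∇ · F = ∂F_x/∂x + ∂F_y/∂y + ∂F_z/∂z = 3y + 3z + 3x = 3x + 3y + 3z.

In cylindrical coordinates, x = r cos(θ), y = r sin(θ), z = z, dV = r dr dθ dz, with 0 ≤ r ≤ 1, 0 ≤ θ ≤ 2π, 0 ≤ z ≤ 3.

The integrand, after substitution and multiplying by the volume element, becomes (3sqrt(2)r sin(θ + π/4) + 3z) · r, so

    ∭_V (∇·F) dV = ∫_0^{2π} ∫_0^{1} ∫_0^{3} (3sqrt(2)r sin(θ + π/4) + 3z) · r dz dr dθ.

Inner (z from 0 to 3): 9r (2sqrt(2)r sin(θ + π/4) + 3)/2.
Middle (r from 0 to 1): 3sqrt(2)sin(θ + π/4) + 27/4.
Outer (θ from 0 to 2π): 27π/2.

Therefore ∯_{∂V} F · n dS = 27π/2.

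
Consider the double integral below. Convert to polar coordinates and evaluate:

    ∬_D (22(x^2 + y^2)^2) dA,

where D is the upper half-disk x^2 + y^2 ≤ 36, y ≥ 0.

The region D is 0 ≤ r ≤ 6, 0 ≤ θ ≤ π in polar coordinates, where x = r cos(θ), y = r sin(θ), and dA = r dr dθ.

Under the substitution, the integrand becomes 22r^4, so

    ∬_D (22(x^2 + y^2)^2) dA = ∫_{0}^{π} ∫_{0}^{6} (22r^4) · r dr dθ.

Inner integral (in r): ∫_{0}^{6} (22r^4) · r dr = 171072.

Outer integral (in θ): ∫_{0}^{π} (171072) dθ = 171072π.

Therefore ∬_D (22(x^2 + y^2)^2) dA = 171072π.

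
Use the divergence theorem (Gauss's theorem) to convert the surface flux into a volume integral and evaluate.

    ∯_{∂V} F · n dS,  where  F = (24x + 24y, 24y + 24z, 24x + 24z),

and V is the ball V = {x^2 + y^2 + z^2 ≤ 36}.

By the divergence theorem,

    ∯_{∂V} F · n dS = ∭_V (∇ · F) dV.

Compute the divergence:
    ∇ · F = ∂F_x/∂x + ∂F_y/∂y + ∂F_z/∂z = 24 + 24 + 24 = 72.

In spherical coordinates, x = ρ sin(φ) cos(θ), y = ρ sin(φ) sin(θ), z = ρ cos(φ), dV = ρ^2 sin(φ) dρ dφ dθ, with 0 ≤ ρ ≤ 6, 0 ≤ φ ≤ π, 0 ≤ θ ≤ 2π.

The integrand, after substitution and multiplying by the volume element, becomes (72) · ρ^2 sin(φ), so

    ∭_V (∇·F) dV = ∫_0^{2π} ∫_0^{π} ∫_0^{6} (72) · ρ^2 sin(φ) dρ dφ dθ.

Inner (ρ from 0 to 6): 5184sin(φ).
Middle (φ from 0 to π): 10368.
Outer (θ from 0 to 2π): 20736π.

Therefore ∯_{∂V} F · n dS = 20736π.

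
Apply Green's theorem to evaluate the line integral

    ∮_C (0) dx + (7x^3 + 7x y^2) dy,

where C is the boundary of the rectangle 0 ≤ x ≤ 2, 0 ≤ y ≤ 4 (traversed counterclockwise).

Green's theorem converts the closed line integral into a double integral over the enclosed region D:

    ∮_C P dx + Q dy = ∬_D (∂Q/∂x - ∂P/∂y) dA.

Here P = 0, Q = 7x^3 + 7x y^2, so

    ∂Q/∂x = 21x^2 + 7y^2,    ∂P/∂y = 0,
    ∂Q/∂x - ∂P/∂y = 21x^2 + 7y^2.

D is the region 0 ≤ x ≤ 2, 0 ≤ y ≤ 4. Evaluating the double integral:

    ∬_D (21x^2 + 7y^2) dA = ∫_0^{2} ∫_0^{4} (21x^2 + 7y^2) dy dx.

Inner (y from 0 to 4): 84x^2 + 448/3.
Outer (x from 0 to 2): 1568/3.

Therefore ∮_C P dx + Q dy = 1568/3.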